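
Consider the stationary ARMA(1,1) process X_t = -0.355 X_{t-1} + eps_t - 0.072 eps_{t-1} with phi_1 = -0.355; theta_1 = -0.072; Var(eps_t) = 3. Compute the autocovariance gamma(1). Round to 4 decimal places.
\gamma(1) = -1.5032

Multiply the model equation by X_{t-k} and take expectations. With theta_0 = psi_0 = 1 and psi_j the MA(infinity) weights, this gives
  gamma(k) - sum_i phi_i gamma(k-i) = c_k,
  c_k = sigma^2 * sum_{j=k..q} theta_j psi_{j-k}   (c_k = 0 for k > q),
using gamma(-m) = gamma(m).
psi-weights needed (psi_j = theta_j + sum_i phi_i psi_{j-i}):
  psi_1 = theta_1 + phi_1 = -0.072 + (-0.355) = -0.427
Right-hand sides:
  c_0 = sigma^2 (1 + theta_1 psi_1) = 3 * (1 + (-0.072)(-0.427)) = 3 * 1.030744 = 3.092232
  c_1 = sigma^2 theta_1 = 3 * (-0.072) = -0.216
  c_2 = 0
Equations for k = 0 and k = 1 (AR order 1):
  gamma(0) = phi_1 gamma(1) + c_0
  gamma(1) = phi_1 gamma(0) + c_1
Substituting the second into the first: gamma(0) (1 - phi_1^2) = c_0 + phi_1 c_1, so
  gamma(0) = (c_0 + phi_1 c_1) / (1 - phi_1^2) = (3.092232 + (-0.355)(-0.216)) / (1 - (-0.355)^2) = 3.168912 / 0.873975 = 3.625861.
  gamma(1) = phi_1 gamma(0) + c_1 = (-0.355)(3.625861) + (-0.216) = -1.503181.
Therefore gamma(1) = -1.5032 (to 4 decimal places).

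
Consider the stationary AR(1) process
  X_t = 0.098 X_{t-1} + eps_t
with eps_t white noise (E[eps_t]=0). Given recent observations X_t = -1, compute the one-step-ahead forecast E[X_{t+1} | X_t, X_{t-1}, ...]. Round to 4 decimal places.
E[X_{t+1} \mid \mathcal F_t] = -0.0980

For an AR(p) model X_t = c + sum_i phi_i X_{t-i} + eps_t, the
one-step-ahead conditional mean is
  E[X_{t+1} | X_t, ...] = c + sum_i phi_i X_{t+1-i}.
Substitute known values:
  E[X_{t+1} | ...] = (0.098) * (-1)
                   = -0.0980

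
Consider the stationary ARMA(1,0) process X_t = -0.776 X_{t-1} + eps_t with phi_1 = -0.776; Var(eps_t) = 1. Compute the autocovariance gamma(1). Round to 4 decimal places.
\gamma(1) = -1.9506

Multiply the model equation by X_{t-k} and take expectations. With theta_0 = psi_0 = 1 and psi_j the MA(infinity) weights, this gives
  gamma(k) - sum_i phi_i gamma(k-i) = c_k,
  c_k = sigma^2 * sum_{j=k..q} theta_j psi_{j-k}   (c_k = 0 for k > q),
using gamma(-m) = gamma(m).
Pure AR (q = 0): c_0 = sigma^2 = 1, c_k = 0 for k >= 1.
Equations for k = 0 and k = 1 (AR order 1):
  gamma(0) = phi_1 gamma(1) + c_0
  gamma(1) = phi_1 gamma(0) + c_1
Substituting the second into the first: gamma(0) (1 - phi_1^2) = c_0 + phi_1 c_1, so
  gamma(0) = c_0 / (1 - phi_1^2) = 1 / (1 - (-0.776)^2) = 1 / 0.397824 = 2.513674.
  gamma(1) = phi_1 gamma(0) = (-0.776)(2.513674) = -1.950611.
Therefore gamma(1) = -1.9506 (to 4 decimal places).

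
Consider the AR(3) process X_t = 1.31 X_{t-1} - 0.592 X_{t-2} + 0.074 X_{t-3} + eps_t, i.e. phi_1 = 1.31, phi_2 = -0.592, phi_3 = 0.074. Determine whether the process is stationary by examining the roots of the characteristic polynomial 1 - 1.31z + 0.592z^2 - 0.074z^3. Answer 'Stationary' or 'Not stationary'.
\text{Stationary}

The AR(p) characteristic polynomial is P(z) = 1 - 1.31z + 0.592z^2 - 0.074z^3.
Stationarity requires all roots to lie outside the unit circle, i.e. |z| > 1 for every root.
Degree 3: look for a simple real root z0 first, then factor out (1 - z/z0) and solve the remaining quadratic.
Testing z0 = 5: P(5) = 1 + (-1.31)(5) + (0.592)(5)^2 + (-0.074)(5)^3
  = 1 + (-6.55) + (14.8) + (-9.25) = 0.  So z_0 = 5 is a root, |z_0| = 5.
Divide out the factor (1 - 0.2 z) = (1 - z/z0) (since 1/z0 = 0.2):
  P(z) = (1 - 0.2 z)(1 + (-1.11) z + (0.37) z^2)
  [check: z-coef -1.11 - (0.2) = -1.31; z^2-coef 0.37 - (0.2)(-1.11) = 0.592; z^3-coef -(0.2)(0.37) = -0.074.]
Remaining roots from the quadratic factor 1 + (-1.11) z + (0.37) z^2:
  Set 1 + (-1.11) z + (0.37) z^2 = 0, i.e. a z^2 + b z + c = 0 with a = 0.37, b = -1.11, c = 1.
  Discriminant D = b^2 - 4ac = (-1.11)^2 - 4*(0.37)*1 = 1.2321 - (1.48) = -0.2479.
  D < 0, so the roots are the complex-conjugate pair z = (-b +/- i sqrt(-D)) / (2a) = 1.5 +/- 0.6728i.
  For a conjugate pair |z|^2 = z * conj(z) = (product of roots) = c/a = 1/(0.37) = 2.702703, so |z| = sqrt(2.702703) = 1.644 for both roots.
Moduli of all roots: 5.0000, 1.6440, 1.6440.
All moduli strictly greater than 1? Yes.
Verdict: Stationary.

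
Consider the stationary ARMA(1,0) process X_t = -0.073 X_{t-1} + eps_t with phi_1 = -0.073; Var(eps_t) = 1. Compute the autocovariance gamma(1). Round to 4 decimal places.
\gamma(1) = -0.0734

Multiply the model equation by X_{t-k} and take expectations. With theta_0 = psi_0 = 1 and psi_j the MA(infinity) weights, this gives
  gamma(k) - sum_i phi_i gamma(k-i) = c_k,
  c_k = sigma^2 * sum_{j=k..q} theta_j psi_{j-k}   (c_k = 0 for k > q),
using gamma(-m) = gamma(m).
Pure AR (q = 0): c_0 = sigma^2 = 1, c_k = 0 for k >= 1.
Equations for k = 0 and k = 1 (AR order 1):
  gamma(0) = phi_1 gamma(1) + c_0
  gamma(1) = phi_1 gamma(0) + c_1
Substituting the second into the first: gamma(0) (1 - phi_1^2) = c_0 + phi_1 c_1, so
  gamma(0) = c_0 / (1 - phi_1^2) = 1 / (1 - (-0.073)^2) = 1 / 0.994671 = 1.005358.
  gamma(1) = phi_1 gamma(0) = (-0.073)(1.005358) = -0.073391.
Therefore gamma(1) = -0.0734 (to 4 decimal places).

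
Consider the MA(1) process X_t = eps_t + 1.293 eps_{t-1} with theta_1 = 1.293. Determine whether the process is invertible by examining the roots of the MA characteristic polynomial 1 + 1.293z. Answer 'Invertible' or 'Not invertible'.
\text{Not invertible}

The MA(q) characteristic polynomial is P(z) = 1 + 1.293z.
Invertibility requires all roots to lie outside the unit circle, i.e. |z| > 1 for every root.
This is linear in z: 1 + (1.293) z = 0  =>  z = -1/(1.293) = -0.773395,  |z| = 0.773395.
Moduli of all roots: 0.7734.
All moduli strictly greater than 1? No.
Verdict: Not invertible.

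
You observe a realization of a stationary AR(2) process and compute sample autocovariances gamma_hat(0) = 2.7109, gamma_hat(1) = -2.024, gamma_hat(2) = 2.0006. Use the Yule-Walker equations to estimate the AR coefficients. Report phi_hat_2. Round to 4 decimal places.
\hat\phi_{2} = 0.4080

The Yule-Walker equations for an AR(p) process read, in matrix form,
  Gamma_p phi = r_p,   with   (Gamma_p)_{ij} = gamma(|i - j|),
                       (r_p)_i = gamma(i),   i,j = 1..p.
Substitute the sample gammas (Toeplitz matrix and right-hand side of size 2):
  Gamma_p = [[2.7109, -2.024], [-2.024, 2.7109]]
  r_p     = [-2.024, 2.0006]
Written out:
  2.7109 phi_1 - 2.024 phi_2 = -2.024
  -2.024 phi_1 + 2.7109 phi_2 = 2.0006
Solve by Cramer's rule:
  det = gamma(0)^2 - gamma(1)^2 = (2.7109)^2 - (-2.024)^2 = 7.34897881 - 4.096576 = 3.25240281
  phi_hat_1 = [gamma(1) gamma(0) - gamma(1) gamma(2)] / det = [(-2.024)(2.7109) - (-2.024)(2.0006)] / 3.25240281 = -1.4376472 / 3.25240281 = -0.442
  phi_hat_2 = [gamma(0) gamma(2) - gamma(1)^2] / det = [(2.7109)(2.0006) - (-2.024)^2] / 3.25240281 = 1.32685054 / 3.25240281 = 0.408
So phi_hat = [-0.4420, 0.4080].
Therefore phi_hat_2 = 0.4080.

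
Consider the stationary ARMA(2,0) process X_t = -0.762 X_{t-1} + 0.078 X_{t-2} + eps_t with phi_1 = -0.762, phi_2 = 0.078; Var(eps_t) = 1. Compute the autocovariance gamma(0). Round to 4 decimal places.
\gamma(0) = 3.1743

Multiply the model equation by X_{t-k} and take expectations. With theta_0 = psi_0 = 1 and psi_j the MA(infinity) weights, this gives
  gamma(k) - sum_i phi_i gamma(k-i) = c_k,
  c_k = sigma^2 * sum_{j=k..q} theta_j psi_{j-k}   (c_k = 0 for k > q),
using gamma(-m) = gamma(m).
Pure AR (q = 0): c_0 = sigma^2 = 1, c_k = 0 for k >= 1.
Equations for k = 0, 1, 2 (AR order 2, c_2 = 0):
  (E0) gamma(0) = phi_1 gamma(1) + phi_2 gamma(2) + c_0
  (E1) gamma(1) = phi_1 gamma(0) + phi_2 gamma(1) + c_1
  (E2) gamma(2) = phi_1 gamma(1) + phi_2 gamma(0)
From (E1): gamma(1) = A gamma(0) + B with
  A = phi_1 / (1 - phi_2) = -0.762 / 0.922 = -0.826464,   B = c_1 / (1 - phi_2) = 0 / 0.922 = 0.
Insert (E2) into (E0): gamma(0) (1 - phi_2^2) = phi_1 (1 + phi_2) gamma(1) + c_0.
  phi_1 (1 + phi_2) = (-0.762)(1.078) = -0.821436,   1 - phi_2^2 = 0.993916.
Replace gamma(1) by A gamma(0) + B and collect gamma(0):
  gamma(0) [0.993916 - (-0.821436)(-0.826464)] = c_0 = 1
  gamma(0) * 0.315029 = 1
  gamma(0) = 1 / 0.315029 = 3.174316.
Therefore gamma(0) = 3.1743 (to 4 decimal places).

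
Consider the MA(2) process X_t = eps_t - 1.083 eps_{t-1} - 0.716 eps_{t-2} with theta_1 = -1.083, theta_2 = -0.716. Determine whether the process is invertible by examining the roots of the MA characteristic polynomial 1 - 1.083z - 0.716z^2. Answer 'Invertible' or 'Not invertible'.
\text{Not invertible}

The MA(q) characteristic polynomial is P(z) = 1 - 1.083z - 0.716z^2.
Invertibility requires all roots to lie outside the unit circle, i.e. |z| > 1 for every root.
Set 1 + (-1.083) z + (-0.716) z^2 = 0, i.e. a z^2 + b z + c = 0 with a = -0.716, b = -1.083, c = 1.
Discriminant D = b^2 - 4ac = (-1.083)^2 - 4*(-0.716)*1 = 1.172889 - (-2.864) = 4.036889.
D >= 0, so the roots are real: z = (-b +/- sqrt(D)) / (2a) = (1.083 +/- 2.009201) / (-1.432).
  z_1 = (1.083 + 2.009201) / (-1.432) = -2.1594,   |z_1| = 2.1594.
  z_2 = (1.083 - 2.009201) / (-1.432) = 0.6468,   |z_2| = 0.6468.
Moduli of all roots: 2.1594, 0.6468.
All moduli strictly greater than 1? No.
Verdict: Not invertible.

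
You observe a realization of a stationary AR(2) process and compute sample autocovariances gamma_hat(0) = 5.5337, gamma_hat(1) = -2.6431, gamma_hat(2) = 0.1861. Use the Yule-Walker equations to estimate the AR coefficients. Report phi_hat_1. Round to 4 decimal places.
\hat\phi_{1} = -0.5980

The Yule-Walker equations for an AR(p) process read, in matrix form,
  Gamma_p phi = r_p,   with   (Gamma_p)_{ij} = gamma(|i - j|),
                       (r_p)_i = gamma(i),   i,j = 1..p.
Substitute the sample gammas (Toeplitz matrix and right-hand side of size 2):
  Gamma_p = [[5.5337, -2.6431], [-2.6431, 5.5337]]
  r_p     = [-2.6431, 0.1861]
Written out:
  5.5337 phi_1 - 2.6431 phi_2 = -2.6431
  -2.6431 phi_1 + 5.5337 phi_2 = 0.1861
Solve by Cramer's rule:
  det = gamma(0)^2 - gamma(1)^2 = (5.5337)^2 - (-2.6431)^2 = 30.62183569 - 6.98597761 = 23.63585808
  phi_hat_1 = [gamma(1) gamma(0) - gamma(1) gamma(2)] / det = [(-2.6431)(5.5337) - (-2.6431)(0.1861)] / 23.63585808 = -14.13424156 / 23.63585808 = -0.598
  phi_hat_2 = [gamma(0) gamma(2) - gamma(1)^2] / det = [(5.5337)(0.1861) - (-2.6431)^2] / 23.63585808 = -5.95615604 / 23.63585808 = -0.252
So phi_hat = [-0.5980, -0.2520].
Therefore phi_hat_1 = -0.5980.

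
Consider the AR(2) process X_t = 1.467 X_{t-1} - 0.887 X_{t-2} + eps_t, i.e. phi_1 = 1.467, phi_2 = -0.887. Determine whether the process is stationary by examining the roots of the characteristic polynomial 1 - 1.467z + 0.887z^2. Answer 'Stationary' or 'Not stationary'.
\text{Stationary}

The AR(p) characteristic polynomial is P(z) = 1 - 1.467z + 0.887z^2.
Stationarity requires all roots to lie outside the unit circle, i.e. |z| > 1 for every root.
Set 1 + (-1.467) z + (0.887) z^2 = 0, i.e. a z^2 + b z + c = 0 with a = 0.887, b = -1.467, c = 1.
Discriminant D = b^2 - 4ac = (-1.467)^2 - 4*(0.887)*1 = 2.152089 - (3.548) = -1.395911.
D < 0, so the roots are the complex-conjugate pair z = (-b +/- i sqrt(-D)) / (2a) = 0.8269 +/- 0.666i.
For a conjugate pair |z|^2 = z * conj(z) = (product of roots) = c/a = 1/(0.887) = 1.127396, so |z| = sqrt(1.127396) = 1.0618 for both roots.
Moduli of all roots: 1.0618, 1.0618.
All moduli strictly greater than 1? Yes.
Verdict: Stationary.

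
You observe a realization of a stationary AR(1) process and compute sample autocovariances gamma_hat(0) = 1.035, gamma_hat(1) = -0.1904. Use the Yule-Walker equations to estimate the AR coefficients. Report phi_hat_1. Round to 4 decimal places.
\hat\phi_{1} = -0.1840

The Yule-Walker equations for an AR(p) process read, in matrix form,
  Gamma_p phi = r_p,   with   (Gamma_p)_{ij} = gamma(|i - j|),
                       (r_p)_i = gamma(i),   i,j = 1..p.
Substitute the sample gammas (Toeplitz matrix and right-hand side of size 1):
  Gamma_p = [[1.035]]
  r_p     = [-0.1904]
With p = 1 this is the single equation gamma(0) phi_1 = gamma(1):
  phi_hat_1 = gamma(1) / gamma(0) = -0.1904 / 1.035 = -0.1840.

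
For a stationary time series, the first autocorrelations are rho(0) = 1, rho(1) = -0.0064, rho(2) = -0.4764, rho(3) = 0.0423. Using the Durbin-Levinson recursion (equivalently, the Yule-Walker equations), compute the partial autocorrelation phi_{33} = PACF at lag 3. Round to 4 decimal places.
\phi_{33} = 0.0450

The PACF at lag k is phi_{kk}, the last component of the solution
to the Yule-Walker system G_k phi = r_k where
  (G_k)_{ij} = rho(|i - j|), (r_k)_i = rho(i), i,j = 1..k.
Equivalently, Durbin-Levinson gives phi_{kk} iteratively:
  phi_{11} = rho(1)
  phi_{kk} = [rho(k) - sum_{j=1..k-1} phi_{k-1,j} rho(k-j)]
            / [1 - sum_{j=1..k-1} phi_{k-1,j} rho(j)],
  phi_{k,j} = phi_{k-1,j} - phi_{kk} phi_{k-1,k-j},  j = 1..k-1.
Step k = 1:
  phi_11 = rho(1) = -0.0064.
Step k = 2:
  phi_22 = [rho(2) - phi_11 rho(1)] / [1 - phi_11 rho(1)] = [-0.4764 - (-0.0064)(-0.0064)] / [1 - (-0.0064)(-0.0064)]
         = -0.47644096 / 0.99995904 = -0.47646.
  Update: phi_21 = phi_11 - phi_22 phi_11 = -0.0064 - (-0.47646)(-0.0064) = -0.009449.
Step k = 3:
  phi_33 = [rho(3) - phi_21 rho(2) - phi_22 rho(1)] / [1 - phi_21 rho(1) - phi_22 rho(2)]
    numerator   = 0.0423 - (-0.009449)(-0.4764) - (-0.47646)(-0.0064) = 0.03474898
    denominator = 1 - (-0.009449)(-0.0064) - (-0.47646)(-0.4764) = 0.77295375
  phi_33 = 0.03474898 / 0.77295375 = 0.045.
Therefore phi_{33} = 0.0450.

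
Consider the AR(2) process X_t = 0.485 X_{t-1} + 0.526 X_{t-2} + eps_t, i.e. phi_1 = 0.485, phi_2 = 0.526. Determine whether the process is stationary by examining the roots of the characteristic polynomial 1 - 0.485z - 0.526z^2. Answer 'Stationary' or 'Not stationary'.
\text{Not stationary}

The AR(p) characteristic polynomial is P(z) = 1 - 0.485z - 0.526z^2.
Stationarity requires all roots to lie outside the unit circle, i.e. |z| > 1 for every root.
Set 1 + (-0.485) z + (-0.526) z^2 = 0, i.e. a z^2 + b z + c = 0 with a = -0.526, b = -0.485, c = 1.
Discriminant D = b^2 - 4ac = (-0.485)^2 - 4*(-0.526)*1 = 0.235225 - (-2.104) = 2.339225.
D >= 0, so the roots are real: z = (-b +/- sqrt(D)) / (2a) = (0.485 +/- 1.529453) / (-1.052).
  z_1 = (0.485 + 1.529453) / (-1.052) = -1.9149,   |z_1| = 1.9149.
  z_2 = (0.485 - 1.529453) / (-1.052) = 0.9928,   |z_2| = 0.9928.
Moduli of all roots: 1.9149, 0.9928.
All moduli strictly greater than 1? No.
Verdict: Not stationary.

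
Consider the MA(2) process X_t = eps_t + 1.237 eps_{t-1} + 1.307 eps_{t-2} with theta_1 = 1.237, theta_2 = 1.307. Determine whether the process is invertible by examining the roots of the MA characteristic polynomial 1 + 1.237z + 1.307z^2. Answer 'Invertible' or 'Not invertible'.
\text{Not invertible}

The MA(q) characteristic polynomial is P(z) = 1 + 1.237z + 1.307z^2.
Invertibility requires all roots to lie outside the unit circle, i.e. |z| > 1 for every root.
Set 1 + (1.237) z + (1.307) z^2 = 0, i.e. a z^2 + b z + c = 0 with a = 1.307, b = 1.237, c = 1.
Discriminant D = b^2 - 4ac = (1.237)^2 - 4*(1.307)*1 = 1.530169 - (5.228) = -3.697831.
D < 0, so the roots are the complex-conjugate pair z = (-b +/- i sqrt(-D)) / (2a) = -0.4732 +/- 0.7356i.
For a conjugate pair |z|^2 = z * conj(z) = (product of roots) = c/a = 1/(1.307) = 0.765111, so |z| = sqrt(0.765111) = 0.8747 for both roots.
Moduli of all roots: 0.8747, 0.8747.
All moduli strictly greater than 1? No.
Verdict: Not invertible.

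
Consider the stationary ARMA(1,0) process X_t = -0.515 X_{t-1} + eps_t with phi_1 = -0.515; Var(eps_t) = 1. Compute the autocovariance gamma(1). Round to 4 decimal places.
\gamma(1) = -0.7009

Multiply the model equation by X_{t-k} and take expectations. With theta_0 = psi_0 = 1 and psi_j the MA(infinity) weights, this gives
  gamma(k) - sum_i phi_i gamma(k-i) = c_k,
  c_k = sigma^2 * sum_{j=k..q} theta_j psi_{j-k}   (c_k = 0 for k > q),
using gamma(-m) = gamma(m).
Pure AR (q = 0): c_0 = sigma^2 = 1, c_k = 0 for k >= 1.
Equations for k = 0 and k = 1 (AR order 1):
  gamma(0) = phi_1 gamma(1) + c_0
  gamma(1) = phi_1 gamma(0) + c_1
Substituting the second into the first: gamma(0) (1 - phi_1^2) = c_0 + phi_1 c_1, so
  gamma(0) = c_0 / (1 - phi_1^2) = 1 / (1 - (-0.515)^2) = 1 / 0.734775 = 1.360961.
  gamma(1) = phi_1 gamma(0) = (-0.515)(1.360961) = -0.700895.
Therefore gamma(1) = -0.7009 (to 4 decimal places).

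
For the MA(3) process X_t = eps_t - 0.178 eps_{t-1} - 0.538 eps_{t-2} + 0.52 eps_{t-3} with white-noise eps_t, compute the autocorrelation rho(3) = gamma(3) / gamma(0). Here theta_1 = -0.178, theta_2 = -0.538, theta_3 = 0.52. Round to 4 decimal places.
\rho(3) = 0.3267

For an MA(q) process with theta_0 = 1, the autocovariance is
  gamma(k) = sigma^2 * sum_{i=0..q-k} theta_i * theta_{i+k},
and rho(k) = gamma(k) / gamma(0). Sigma^2 cancels.
  numerator   = (1)*(0.52) = 0.52.
  denominator = (1)^2 + (-0.178)^2 + (-0.538)^2 + (0.52)^2 = 1.591528.
  rho(3) = 0.52 / 1.591528 = 0.3267.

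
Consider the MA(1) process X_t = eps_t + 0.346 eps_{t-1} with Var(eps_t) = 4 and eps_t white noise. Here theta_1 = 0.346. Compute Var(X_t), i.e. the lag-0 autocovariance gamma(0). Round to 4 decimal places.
\gamma(0) = 4.4789

For an MA(q) process X_t = eps_t + sum_i theta_i eps_{t-i} with
Var(eps_t) = sigma^2, the variance is
  gamma(0) = sigma^2 * (1 + sum_i theta_i^2).
  sum_i theta_i^2 = (0.346)^2 = 0.119716.
  gamma(0) = 4 * (1 + 0.119716) = 4 * 1.119716 = 4.478864, which rounds to 4.4789.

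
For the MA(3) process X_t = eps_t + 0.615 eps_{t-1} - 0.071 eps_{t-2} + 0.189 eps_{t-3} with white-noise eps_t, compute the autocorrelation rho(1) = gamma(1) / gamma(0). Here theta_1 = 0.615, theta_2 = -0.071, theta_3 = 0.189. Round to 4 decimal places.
\rho(1) = 0.3932

For an MA(q) process with theta_0 = 1, the autocovariance is
  gamma(k) = sigma^2 * sum_{i=0..q-k} theta_i * theta_{i+k},
and rho(k) = gamma(k) / gamma(0). Sigma^2 cancels.
  numerator   = (1)*(0.615) + (0.615)*(-0.071) + (-0.071)*(0.189) = 0.557916.
  denominator = (1)^2 + (0.615)^2 + (-0.071)^2 + (0.189)^2 = 1.418987.
  rho(1) = 0.557916 / 1.418987 = 0.3932.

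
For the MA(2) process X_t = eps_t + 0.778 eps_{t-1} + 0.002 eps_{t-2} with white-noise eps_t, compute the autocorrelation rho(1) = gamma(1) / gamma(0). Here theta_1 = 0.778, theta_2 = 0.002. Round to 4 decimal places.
\rho(1) = 0.4856

For an MA(q) process with theta_0 = 1, the autocovariance is
  gamma(k) = sigma^2 * sum_{i=0..q-k} theta_i * theta_{i+k},
and rho(k) = gamma(k) / gamma(0). Sigma^2 cancels.
  numerator   = (1)*(0.778) + (0.778)*(0.002) = 0.779556.
  denominator = (1)^2 + (0.778)^2 + (0.002)^2 = 1.605288.
  rho(1) = 0.779556 / 1.605288 = 0.4856.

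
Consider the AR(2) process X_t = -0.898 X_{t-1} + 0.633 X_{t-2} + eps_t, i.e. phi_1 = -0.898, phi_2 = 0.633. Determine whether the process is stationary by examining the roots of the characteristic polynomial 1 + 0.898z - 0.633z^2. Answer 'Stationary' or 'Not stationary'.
\text{Not stationary}

The AR(p) characteristic polynomial is P(z) = 1 + 0.898z - 0.633z^2.
Stationarity requires all roots to lie outside the unit circle, i.e. |z| > 1 for every root.
Set 1 + (0.898) z + (-0.633) z^2 = 0, i.e. a z^2 + b z + c = 0 with a = -0.633, b = 0.898, c = 1.
Discriminant D = b^2 - 4ac = (0.898)^2 - 4*(-0.633)*1 = 0.806404 - (-2.532) = 3.338404.
D >= 0, so the roots are real: z = (-b +/- sqrt(D)) / (2a) = (-0.898 +/- 1.82713) / (-1.266).
  z_1 = (-0.898 + 1.82713) / (-1.266) = -0.7339,   |z_1| = 0.7339.
  z_2 = (-0.898 - 1.82713) / (-1.266) = 2.1526,   |z_2| = 2.1526.
Moduli of all roots: 0.7339, 2.1526.
All moduli strictly greater than 1? No.
Verdict: Not stationary.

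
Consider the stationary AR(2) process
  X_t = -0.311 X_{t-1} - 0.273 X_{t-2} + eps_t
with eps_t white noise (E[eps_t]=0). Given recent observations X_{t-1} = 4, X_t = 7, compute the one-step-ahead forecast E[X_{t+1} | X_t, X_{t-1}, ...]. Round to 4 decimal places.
E[X_{t+1} \mid \mathcal F_t] = -3.2690

For an AR(p) model X_t = c + sum_i phi_i X_{t-i} + eps_t, the
one-step-ahead conditional mean is
  E[X_{t+1} | X_t, ...] = c + sum_i phi_i X_{t+1-i}.
Substitute known values:
  E[X_{t+1} | ...] = (-0.311) * (7) + (-0.273) * (4)
                   = -3.2690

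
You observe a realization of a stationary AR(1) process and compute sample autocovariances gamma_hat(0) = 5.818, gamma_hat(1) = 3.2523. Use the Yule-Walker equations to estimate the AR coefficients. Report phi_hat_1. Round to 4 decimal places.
\hat\phi_{1} = 0.5590

The Yule-Walker equations for an AR(p) process read, in matrix form,
  Gamma_p phi = r_p,   with   (Gamma_p)_{ij} = gamma(|i - j|),
                       (r_p)_i = gamma(i),   i,j = 1..p.
Substitute the sample gammas (Toeplitz matrix and right-hand side of size 1):
  Gamma_p = [[5.818]]
  r_p     = [3.2523]
With p = 1 this is the single equation gamma(0) phi_1 = gamma(1):
  phi_hat_1 = gamma(1) / gamma(0) = 3.2523 / 5.818 = 0.5590.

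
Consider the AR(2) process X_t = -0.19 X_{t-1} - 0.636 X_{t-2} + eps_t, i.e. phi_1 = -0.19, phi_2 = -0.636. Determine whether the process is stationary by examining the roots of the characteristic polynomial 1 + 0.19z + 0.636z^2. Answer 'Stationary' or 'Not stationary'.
\text{Stationary}

The AR(p) characteristic polynomial is P(z) = 1 + 0.19z + 0.636z^2.
Stationarity requires all roots to lie outside the unit circle, i.e. |z| > 1 for every root.
Set 1 + (0.19) z + (0.636) z^2 = 0, i.e. a z^2 + b z + c = 0 with a = 0.636, b = 0.19, c = 1.
Discriminant D = b^2 - 4ac = (0.19)^2 - 4*(0.636)*1 = 0.0361 - (2.544) = -2.5079.
D < 0, so the roots are the complex-conjugate pair z = (-b +/- i sqrt(-D)) / (2a) = -0.1494 +/- 1.245i.
For a conjugate pair |z|^2 = z * conj(z) = (product of roots) = c/a = 1/(0.636) = 1.572327, so |z| = sqrt(1.572327) = 1.2539 for both roots.
Moduli of all roots: 1.2539, 1.2539.
All moduli strictly greater than 1? Yes.
Verdict: Stationary.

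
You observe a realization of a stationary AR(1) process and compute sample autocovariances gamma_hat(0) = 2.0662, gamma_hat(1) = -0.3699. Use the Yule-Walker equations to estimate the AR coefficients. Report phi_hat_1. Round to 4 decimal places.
\hat\phi_{1} = -0.1790

The Yule-Walker equations for an AR(p) process read, in matrix form,
  Gamma_p phi = r_p,   with   (Gamma_p)_{ij} = gamma(|i - j|),
                       (r_p)_i = gamma(i),   i,j = 1..p.
Substitute the sample gammas (Toeplitz matrix and right-hand side of size 1):
  Gamma_p = [[2.0662]]
  r_p     = [-0.3699]
With p = 1 this is the single equation gamma(0) phi_1 = gamma(1):
  phi_hat_1 = gamma(1) / gamma(0) = -0.3699 / 2.0662 = -0.1790.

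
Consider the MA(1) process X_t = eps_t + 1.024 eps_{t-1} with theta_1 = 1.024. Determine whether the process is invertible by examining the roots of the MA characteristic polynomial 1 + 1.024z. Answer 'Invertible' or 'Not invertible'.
\text{Not invertible}

The MA(q) characteristic polynomial is P(z) = 1 + 1.024z.
Invertibility requires all roots to lie outside the unit circle, i.e. |z| > 1 for every root.
This is linear in z: 1 + (1.024) z = 0  =>  z = -1/(1.024) = -0.976562,  |z| = 0.976562.
Moduli of all roots: 0.9766.
All moduli strictly greater than 1? No.
Verdict: Not invertible.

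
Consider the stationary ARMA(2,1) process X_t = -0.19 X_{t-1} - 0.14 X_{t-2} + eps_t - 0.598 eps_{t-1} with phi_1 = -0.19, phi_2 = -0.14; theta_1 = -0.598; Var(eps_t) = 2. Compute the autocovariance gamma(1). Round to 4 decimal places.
\gamma(1) = -1.5936

Multiply the model equation by X_{t-k} and take expectations. With theta_0 = psi_0 = 1 and psi_j the MA(infinity) weights, this gives
  gamma(k) - sum_i phi_i gamma(k-i) = c_k,
  c_k = sigma^2 * sum_{j=k..q} theta_j psi_{j-k}   (c_k = 0 for k > q),
using gamma(-m) = gamma(m).
psi-weights needed (psi_j = theta_j + sum_i phi_i psi_{j-i}):
  psi_1 = theta_1 + phi_1 = -0.598 + (-0.19) = -0.788
Right-hand sides:
  c_0 = sigma^2 (1 + theta_1 psi_1) = 2 * (1 + (-0.598)(-0.788)) = 2 * 1.471224 = 2.942448
  c_1 = sigma^2 theta_1 = 2 * (-0.598) = -1.196
  c_2 = 0
Equations for k = 0, 1, 2 (AR order 2, c_2 = 0):
  (E0) gamma(0) = phi_1 gamma(1) + phi_2 gamma(2) + c_0
  (E1) gamma(1) = phi_1 gamma(0) + phi_2 gamma(1) + c_1
  (E2) gamma(2) = phi_1 gamma(1) + phi_2 gamma(0)
From (E1): gamma(1) = A gamma(0) + B with
  A = phi_1 / (1 - phi_2) = -0.19 / 1.14 = -0.166667,   B = c_1 / (1 - phi_2) = -1.196 / 1.14 = -1.049123.
Insert (E2) into (E0): gamma(0) (1 - phi_2^2) = phi_1 (1 + phi_2) gamma(1) + c_0.
  phi_1 (1 + phi_2) = (-0.19)(0.86) = -0.1634,   1 - phi_2^2 = 0.9804.
Replace gamma(1) by A gamma(0) + B and collect gamma(0):
  gamma(0) [0.9804 - (-0.1634)(-0.166667)] = (-0.1634)(-1.049123) + 2.942448
  gamma(0) * 0.953167 = 3.113875
  gamma(0) = 3.113875 / 0.953167 = 3.266873.
  gamma(1) = A gamma(0) + B = (-0.166667)(3.266873) + (-1.049123) = -1.593602.
Therefore gamma(1) = -1.5936 (to 4 decimal places).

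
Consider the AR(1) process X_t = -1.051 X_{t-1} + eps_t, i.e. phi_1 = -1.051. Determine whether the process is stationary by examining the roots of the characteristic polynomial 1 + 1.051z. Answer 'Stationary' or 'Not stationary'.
\text{Not stationary}

The AR(p) characteristic polynomial is P(z) = 1 + 1.051z.
Stationarity requires all roots to lie outside the unit circle, i.e. |z| > 1 for every root.
This is linear in z: 1 + (1.051) z = 0  =>  z = -1/(1.051) = -0.951475,  |z| = 0.951475.
Moduli of all roots: 0.9515.
All moduli strictly greater than 1? No.
Verdict: Not stationary.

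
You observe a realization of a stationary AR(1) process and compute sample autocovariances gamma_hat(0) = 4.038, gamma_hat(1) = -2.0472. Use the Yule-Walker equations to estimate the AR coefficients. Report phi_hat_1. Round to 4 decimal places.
\hat\phi_{1} = -0.5070

The Yule-Walker equations for an AR(p) process read, in matrix form,
  Gamma_p phi = r_p,   with   (Gamma_p)_{ij} = gamma(|i - j|),
                       (r_p)_i = gamma(i),   i,j = 1..p.
Substitute the sample gammas (Toeplitz matrix and right-hand side of size 1):
  Gamma_p = [[4.038]]
  r_p     = [-2.0472]
With p = 1 this is the single equation gamma(0) phi_1 = gamma(1):
  phi_hat_1 = gamma(1) / gamma(0) = -2.0472 / 4.038 = -0.5070.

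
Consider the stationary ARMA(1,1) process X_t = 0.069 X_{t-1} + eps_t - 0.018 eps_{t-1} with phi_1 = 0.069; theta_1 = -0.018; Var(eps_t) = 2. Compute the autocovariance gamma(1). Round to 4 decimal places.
\gamma(1) = 0.1024

Multiply the model equation by X_{t-k} and take expectations. With theta_0 = psi_0 = 1 and psi_j the MA(infinity) weights, this gives
  gamma(k) - sum_i phi_i gamma(k-i) = c_k,
  c_k = sigma^2 * sum_{j=k..q} theta_j psi_{j-k}   (c_k = 0 for k > q),
using gamma(-m) = gamma(m).
psi-weights needed (psi_j = theta_j + sum_i phi_i psi_{j-i}):
  psi_1 = theta_1 + phi_1 = -0.018 + (0.069) = 0.051
Right-hand sides:
  c_0 = sigma^2 (1 + theta_1 psi_1) = 2 * (1 + (-0.018)(0.051)) = 2 * 0.999082 = 1.998164
  c_1 = sigma^2 theta_1 = 2 * (-0.018) = -0.036
  c_2 = 0
Equations for k = 0 and k = 1 (AR order 1):
  gamma(0) = phi_1 gamma(1) + c_0
  gamma(1) = phi_1 gamma(0) + c_1
Substituting the second into the first: gamma(0) (1 - phi_1^2) = c_0 + phi_1 c_1, so
  gamma(0) = (c_0 + phi_1 c_1) / (1 - phi_1^2) = (1.998164 + (0.069)(-0.036)) / (1 - (0.069)^2) = 1.99568 / 0.995239 = 2.005227.
  gamma(1) = phi_1 gamma(0) + c_1 = (0.069)(2.005227) + (-0.036) = 0.102361.
Therefore gamma(1) = 0.1024 (to 4 decimal places).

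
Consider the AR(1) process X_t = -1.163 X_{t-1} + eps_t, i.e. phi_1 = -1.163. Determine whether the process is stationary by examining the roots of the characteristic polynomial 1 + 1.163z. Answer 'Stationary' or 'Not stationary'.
\text{Not stationary}

The AR(p) characteristic polynomial is P(z) = 1 + 1.163z.
Stationarity requires all roots to lie outside the unit circle, i.e. |z| > 1 for every root.
This is linear in z: 1 + (1.163) z = 0  =>  z = -1/(1.163) = -0.859845,  |z| = 0.859845.
Moduli of all roots: 0.8598.
All moduli strictly greater than 1? No.
Verdict: Not stationary.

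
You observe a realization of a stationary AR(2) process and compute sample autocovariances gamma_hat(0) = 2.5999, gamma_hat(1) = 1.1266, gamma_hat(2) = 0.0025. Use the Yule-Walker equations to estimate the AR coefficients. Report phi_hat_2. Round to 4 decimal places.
\hat\phi_{2} = -0.2300

The Yule-Walker equations for an AR(p) process read, in matrix form,
  Gamma_p phi = r_p,   with   (Gamma_p)_{ij} = gamma(|i - j|),
                       (r_p)_i = gamma(i),   i,j = 1..p.
Substitute the sample gammas (Toeplitz matrix and right-hand side of size 2):
  Gamma_p = [[2.5999, 1.1266], [1.1266, 2.5999]]
  r_p     = [1.1266, 0.0025]
Written out:
  2.5999 phi_1 + 1.1266 phi_2 = 1.1266
  1.1266 phi_1 + 2.5999 phi_2 = 0.0025
Solve by Cramer's rule:
  det = gamma(0)^2 - gamma(1)^2 = (2.5999)^2 - (1.1266)^2 = 6.75948001 - 1.26922756 = 5.49025245
  phi_hat_1 = [gamma(1) gamma(0) - gamma(1) gamma(2)] / det = [(1.1266)(2.5999) - (1.1266)(0.0025)] / 5.49025245 = 2.92623084 / 5.49025245 = 0.533
  phi_hat_2 = [gamma(0) gamma(2) - gamma(1)^2] / det = [(2.5999)(0.0025) - (1.1266)^2] / 5.49025245 = -1.26272781 / 5.49025245 = -0.23
So phi_hat = [0.5330, -0.2300].
Therefore phi_hat_2 = -0.2300.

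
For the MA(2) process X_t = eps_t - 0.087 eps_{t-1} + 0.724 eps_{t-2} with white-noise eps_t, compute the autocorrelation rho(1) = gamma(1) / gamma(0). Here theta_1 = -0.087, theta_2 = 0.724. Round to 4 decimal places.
\rho(1) = -0.0979

For an MA(q) process with theta_0 = 1, the autocovariance is
  gamma(k) = sigma^2 * sum_{i=0..q-k} theta_i * theta_{i+k},
and rho(k) = gamma(k) / gamma(0). Sigma^2 cancels.
  numerator   = (1)*(-0.087) + (-0.087)*(0.724) = -0.149988.
  denominator = (1)^2 + (-0.087)^2 + (0.724)^2 = 1.531745.
  rho(1) = -0.149988 / 1.531745 = -0.0979.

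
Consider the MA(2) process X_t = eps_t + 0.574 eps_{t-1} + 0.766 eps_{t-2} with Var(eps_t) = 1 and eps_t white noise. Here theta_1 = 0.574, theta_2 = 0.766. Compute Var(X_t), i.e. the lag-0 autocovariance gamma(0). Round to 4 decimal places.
\gamma(0) = 1.9162

For an MA(q) process X_t = eps_t + sum_i theta_i eps_{t-i} with
Var(eps_t) = sigma^2, the variance is
  gamma(0) = sigma^2 * (1 + sum_i theta_i^2).
  sum_i theta_i^2 = (0.574)^2 + (0.766)^2 = 0.329476 + 0.586756 = 0.916232.
  gamma(0) = 1 * (1 + 0.916232) = 1 * 1.916232 = 1.916232, which rounds to 1.9162.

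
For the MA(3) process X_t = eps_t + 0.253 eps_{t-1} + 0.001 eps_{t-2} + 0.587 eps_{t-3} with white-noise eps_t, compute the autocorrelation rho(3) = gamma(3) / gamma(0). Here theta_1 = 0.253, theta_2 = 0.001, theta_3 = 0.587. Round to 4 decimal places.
\rho(3) = 0.4167

For an MA(q) process with theta_0 = 1, the autocovariance is
  gamma(k) = sigma^2 * sum_{i=0..q-k} theta_i * theta_{i+k},
and rho(k) = gamma(k) / gamma(0). Sigma^2 cancels.
  numerator   = (1)*(0.587) = 0.587.
  denominator = (1)^2 + (0.253)^2 + (0.001)^2 + (0.587)^2 = 1.408579.
  rho(3) = 0.587 / 1.408579 = 0.4167.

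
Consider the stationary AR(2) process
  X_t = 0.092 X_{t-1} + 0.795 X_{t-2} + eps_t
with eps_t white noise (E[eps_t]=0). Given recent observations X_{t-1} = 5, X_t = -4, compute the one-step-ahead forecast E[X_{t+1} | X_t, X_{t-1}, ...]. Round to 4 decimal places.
E[X_{t+1} \mid \mathcal F_t] = 3.6070

For an AR(p) model X_t = c + sum_i phi_i X_{t-i} + eps_t, the
one-step-ahead conditional mean is
  E[X_{t+1} | X_t, ...] = c + sum_i phi_i X_{t+1-i}.
Substitute known values:
  E[X_{t+1} | ...] = (0.092) * (-4) + (0.795) * (5)
                   = 3.6070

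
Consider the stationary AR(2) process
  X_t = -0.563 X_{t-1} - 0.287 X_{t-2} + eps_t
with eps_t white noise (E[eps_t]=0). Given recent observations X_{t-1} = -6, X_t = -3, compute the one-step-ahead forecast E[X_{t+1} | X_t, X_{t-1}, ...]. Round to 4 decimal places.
E[X_{t+1} \mid \mathcal F_t] = 3.4110

For an AR(p) model X_t = c + sum_i phi_i X_{t-i} + eps_t, the
one-step-ahead conditional mean is
  E[X_{t+1} | X_t, ...] = c + sum_i phi_i X_{t+1-i}.
Substitute known values:
  E[X_{t+1} | ...] = (-0.563) * (-3) + (-0.287) * (-6)
                   = 3.4110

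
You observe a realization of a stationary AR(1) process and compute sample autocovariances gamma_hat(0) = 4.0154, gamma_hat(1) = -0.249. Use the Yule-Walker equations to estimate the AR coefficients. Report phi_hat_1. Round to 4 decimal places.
\hat\phi_{1} = -0.0620

The Yule-Walker equations for an AR(p) process read, in matrix form,
  Gamma_p phi = r_p,   with   (Gamma_p)_{ij} = gamma(|i - j|),
                       (r_p)_i = gamma(i),   i,j = 1..p.
Substitute the sample gammas (Toeplitz matrix and right-hand side of size 1):
  Gamma_p = [[4.0154]]
  r_p     = [-0.249]
With p = 1 this is the single equation gamma(0) phi_1 = gamma(1):
  phi_hat_1 = gamma(1) / gamma(0) = -0.249 / 4.0154 = -0.0620.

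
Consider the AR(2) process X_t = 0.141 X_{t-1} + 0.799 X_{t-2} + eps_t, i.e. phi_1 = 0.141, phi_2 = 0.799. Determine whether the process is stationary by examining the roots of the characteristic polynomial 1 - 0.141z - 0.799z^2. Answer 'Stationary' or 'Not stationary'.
\text{Stationary}

The AR(p) characteristic polynomial is P(z) = 1 - 0.141z - 0.799z^2.
Stationarity requires all roots to lie outside the unit circle, i.e. |z| > 1 for every root.
Set 1 + (-0.141) z + (-0.799) z^2 = 0, i.e. a z^2 + b z + c = 0 with a = -0.799, b = -0.141, c = 1.
Discriminant D = b^2 - 4ac = (-0.141)^2 - 4*(-0.799)*1 = 0.019881 - (-3.196) = 3.215881.
D >= 0, so the roots are real: z = (-b +/- sqrt(D)) / (2a) = (0.141 +/- 1.793288) / (-1.598).
  z_1 = (0.141 + 1.793288) / (-1.598) = -1.2104,   |z_1| = 1.2104.
  z_2 = (0.141 - 1.793288) / (-1.598) = 1.034,   |z_2| = 1.034.
Moduli of all roots: 1.2104, 1.0340.
All moduli strictly greater than 1? Yes.
Verdict: Stationary.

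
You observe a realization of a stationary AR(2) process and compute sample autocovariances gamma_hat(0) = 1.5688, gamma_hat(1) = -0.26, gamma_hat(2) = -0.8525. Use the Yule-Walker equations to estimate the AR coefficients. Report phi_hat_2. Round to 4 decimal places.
\hat\phi_{2} = -0.5870

The Yule-Walker equations for an AR(p) process read, in matrix form,
  Gamma_p phi = r_p,   with   (Gamma_p)_{ij} = gamma(|i - j|),
                       (r_p)_i = gamma(i),   i,j = 1..p.
Substitute the sample gammas (Toeplitz matrix and right-hand side of size 2):
  Gamma_p = [[1.5688, -0.26], [-0.26, 1.5688]]
  r_p     = [-0.26, -0.8525]
Written out:
  1.5688 phi_1 - 0.26 phi_2 = -0.26
  -0.26 phi_1 + 1.5688 phi_2 = -0.8525
Solve by Cramer's rule:
  det = gamma(0)^2 - gamma(1)^2 = (1.5688)^2 - (-0.26)^2 = 2.46113344 - 0.0676 = 2.39353344
  phi_hat_1 = [gamma(1) gamma(0) - gamma(1) gamma(2)] / det = [(-0.26)(1.5688) - (-0.26)(-0.8525)] / 2.39353344 = -0.629538 / 2.39353344 = -0.263
  phi_hat_2 = [gamma(0) gamma(2) - gamma(1)^2] / det = [(1.5688)(-0.8525) - (-0.26)^2] / 2.39353344 = -1.405002 / 2.39353344 = -0.587
So phi_hat = [-0.2630, -0.5870].
Therefore phi_hat_2 = -0.5870.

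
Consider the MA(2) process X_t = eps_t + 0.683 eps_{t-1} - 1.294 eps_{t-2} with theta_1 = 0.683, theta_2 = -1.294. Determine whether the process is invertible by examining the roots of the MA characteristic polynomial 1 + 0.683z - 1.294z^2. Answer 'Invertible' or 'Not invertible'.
\text{Not invertible}

The MA(q) characteristic polynomial is P(z) = 1 + 0.683z - 1.294z^2.
Invertibility requires all roots to lie outside the unit circle, i.e. |z| > 1 for every root.
Set 1 + (0.683) z + (-1.294) z^2 = 0, i.e. a z^2 + b z + c = 0 with a = -1.294, b = 0.683, c = 1.
Discriminant D = b^2 - 4ac = (0.683)^2 - 4*(-1.294)*1 = 0.466489 - (-5.176) = 5.642489.
D >= 0, so the roots are real: z = (-b +/- sqrt(D)) / (2a) = (-0.683 +/- 2.375392) / (-2.588).
  z_1 = (-0.683 + 2.375392) / (-2.588) = -0.6539,   |z_1| = 0.6539.
  z_2 = (-0.683 - 2.375392) / (-2.588) = 1.1818,   |z_2| = 1.1818.
Moduli of all roots: 0.6539, 1.1818.
All moduli strictly greater than 1? No.
Verdict: Not invertible.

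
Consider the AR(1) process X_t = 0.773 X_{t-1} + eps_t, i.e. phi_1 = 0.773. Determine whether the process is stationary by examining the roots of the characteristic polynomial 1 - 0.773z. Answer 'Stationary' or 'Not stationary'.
\text{Stationary}

The AR(p) characteristic polynomial is P(z) = 1 - 0.773z.
Stationarity requires all roots to lie outside the unit circle, i.e. |z| > 1 for every root.
This is linear in z: 1 + (-0.773) z = 0  =>  z = -1/(-0.773) = 1.293661,  |z| = 1.293661.
Moduli of all roots: 1.2937.
All moduli strictly greater than 1? Yes.
Verdict: Stationary.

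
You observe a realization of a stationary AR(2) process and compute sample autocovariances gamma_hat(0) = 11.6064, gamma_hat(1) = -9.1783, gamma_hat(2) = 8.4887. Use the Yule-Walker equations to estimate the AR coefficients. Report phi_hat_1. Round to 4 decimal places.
\hat\phi_{1} = -0.5670

The Yule-Walker equations for an AR(p) process read, in matrix form,
  Gamma_p phi = r_p,   with   (Gamma_p)_{ij} = gamma(|i - j|),
                       (r_p)_i = gamma(i),   i,j = 1..p.
Substitute the sample gammas (Toeplitz matrix and right-hand side of size 2):
  Gamma_p = [[11.6064, -9.1783], [-9.1783, 11.6064]]
  r_p     = [-9.1783, 8.4887]
Written out:
  11.6064 phi_1 - 9.1783 phi_2 = -9.1783
  -9.1783 phi_1 + 11.6064 phi_2 = 8.4887
Solve by Cramer's rule:
  det = gamma(0)^2 - gamma(1)^2 = (11.6064)^2 - (-9.1783)^2 = 134.70852096 - 84.24119089 = 50.46733007
  phi_hat_1 = [gamma(1) gamma(0) - gamma(1) gamma(2)] / det = [(-9.1783)(11.6064) - (-9.1783)(8.4887)] / 50.46733007 = -28.61518591 / 50.46733007 = -0.567
  phi_hat_2 = [gamma(0) gamma(2) - gamma(1)^2] / det = [(11.6064)(8.4887) - (-9.1783)^2] / 50.46733007 = 14.28205679 / 50.46733007 = 0.283
So phi_hat = [-0.5670, 0.2830].
Therefore phi_hat_1 = -0.5670.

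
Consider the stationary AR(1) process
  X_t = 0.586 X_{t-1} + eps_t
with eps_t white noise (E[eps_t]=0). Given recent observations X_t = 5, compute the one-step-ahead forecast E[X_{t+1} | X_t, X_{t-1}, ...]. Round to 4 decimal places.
E[X_{t+1} \mid \mathcal F_t] = 2.9300

For an AR(p) model X_t = c + sum_i phi_i X_{t-i} + eps_t, the
one-step-ahead conditional mean is
  E[X_{t+1} | X_t, ...] = c + sum_i phi_i X_{t+1-i}.
Substitute known values:
  E[X_{t+1} | ...] = (0.586) * (5)
                   = 2.9300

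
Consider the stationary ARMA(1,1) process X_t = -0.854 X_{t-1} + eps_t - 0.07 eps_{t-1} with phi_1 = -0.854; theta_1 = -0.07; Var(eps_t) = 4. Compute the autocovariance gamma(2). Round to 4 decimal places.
\gamma(2) = 12.3579

Multiply the model equation by X_{t-k} and take expectations. With theta_0 = psi_0 = 1 and psi_j the MA(infinity) weights, this gives
  gamma(k) - sum_i phi_i gamma(k-i) = c_k,
  c_k = sigma^2 * sum_{j=k..q} theta_j psi_{j-k}   (c_k = 0 for k > q),
using gamma(-m) = gamma(m).
psi-weights needed (psi_j = theta_j + sum_i phi_i psi_{j-i}):
  psi_1 = theta_1 + phi_1 = -0.07 + (-0.854) = -0.924
Right-hand sides:
  c_0 = sigma^2 (1 + theta_1 psi_1) = 4 * (1 + (-0.07)(-0.924)) = 4 * 1.06468 = 4.25872
  c_1 = sigma^2 theta_1 = 4 * (-0.07) = -0.28
  c_2 = 0
Equations for k = 0 and k = 1 (AR order 1):
  gamma(0) = phi_1 gamma(1) + c_0
  gamma(1) = phi_1 gamma(0) + c_1
Substituting the second into the first: gamma(0) (1 - phi_1^2) = c_0 + phi_1 c_1, so
  gamma(0) = (c_0 + phi_1 c_1) / (1 - phi_1^2) = (4.25872 + (-0.854)(-0.28)) / (1 - (-0.854)^2) = 4.49784 / 0.270684 = 16.616571.
  gamma(1) = phi_1 gamma(0) + c_1 = (-0.854)(16.616571) + (-0.28) = -14.470552.
For k = 2 (> q): gamma(2) = phi_1 gamma(1) = (-0.854)(-14.470552) = 12.357851.
Therefore gamma(2) = 12.3579 (to 4 decimal places).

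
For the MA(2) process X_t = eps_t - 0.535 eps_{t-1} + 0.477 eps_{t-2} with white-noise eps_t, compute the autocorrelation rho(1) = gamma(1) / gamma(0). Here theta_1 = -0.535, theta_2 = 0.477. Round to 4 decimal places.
\rho(1) = -0.5220

For an MA(q) process with theta_0 = 1, the autocovariance is
  gamma(k) = sigma^2 * sum_{i=0..q-k} theta_i * theta_{i+k},
and rho(k) = gamma(k) / gamma(0). Sigma^2 cancels.
  numerator   = (1)*(-0.535) + (-0.535)*(0.477) = -0.790195.
  denominator = (1)^2 + (-0.535)^2 + (0.477)^2 = 1.513754.
  rho(1) = -0.790195 / 1.513754 = -0.5220.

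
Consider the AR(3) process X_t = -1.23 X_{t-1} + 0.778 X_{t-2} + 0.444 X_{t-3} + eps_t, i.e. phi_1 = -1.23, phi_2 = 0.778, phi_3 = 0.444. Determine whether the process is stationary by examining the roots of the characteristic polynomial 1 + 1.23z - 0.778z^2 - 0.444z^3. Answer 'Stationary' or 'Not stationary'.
\text{Not stationary}

The AR(p) characteristic polynomial is P(z) = 1 + 1.23z - 0.778z^2 - 0.444z^3.
Stationarity requires all roots to lie outside the unit circle, i.e. |z| > 1 for every root.
Degree 3: look for a simple real root z0 first, then factor out (1 - z/z0) and solve the remaining quadratic.
Testing z0 = -2.5: P(-2.5) = 1 + (1.23)(-2.5) + (-0.778)(-2.5)^2 + (-0.444)(-2.5)^3
  = 1 + (-3.075) + (-4.8625) + (6.9375) = 0.  So z_0 = -2.5 is a root, |z_0| = 2.5.
Divide out the factor (1 + 0.4 z) = (1 - z/z0) (since 1/z0 = -0.4):
  P(z) = (1 + 0.4 z)(1 + (0.83) z + (-1.11) z^2)
  [check: z-coef 0.83 - (-0.4) = 1.23; z^2-coef -1.11 - (-0.4)(0.83) = -0.778; z^3-coef -(-0.4)(-1.11) = -0.444.]
Remaining roots from the quadratic factor 1 + (0.83) z + (-1.11) z^2:
  Set 1 + (0.83) z + (-1.11) z^2 = 0, i.e. a z^2 + b z + c = 0 with a = -1.11, b = 0.83, c = 1.
  Discriminant D = b^2 - 4ac = (0.83)^2 - 4*(-1.11)*1 = 0.6889 - (-4.44) = 5.1289.
  D >= 0, so the roots are real: z = (-b +/- sqrt(D)) / (2a) = (-0.83 +/- 2.264707) / (-2.22).
    z_1 = (-0.83 + 2.264707) / (-2.22) = -0.6463,   |z_1| = 0.6463.
    z_2 = (-0.83 - 2.264707) / (-2.22) = 1.394,   |z_2| = 1.394.
Moduli of all roots: 2.5000, 0.6463, 1.3940.
All moduli strictly greater than 1? No.
Verdict: Not stationary.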